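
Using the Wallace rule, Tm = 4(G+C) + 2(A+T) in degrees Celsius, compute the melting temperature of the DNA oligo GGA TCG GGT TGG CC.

48°C

Scanning the sequence gives G=7, A=1, C=3, T=3.
A+T = 4, G+C = 10
Tm = 2(4) + 4(10) = 8 + 40 = 48°C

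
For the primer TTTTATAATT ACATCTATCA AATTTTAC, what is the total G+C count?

Scanning the sequence gives T=14, C=4, A=10, G=0.
G+C = 0 + 4 = 4

4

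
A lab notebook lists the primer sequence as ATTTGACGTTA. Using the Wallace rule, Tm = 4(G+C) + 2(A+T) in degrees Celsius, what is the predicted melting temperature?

Base counts: C=1, G=2, A=3, T=5
A+T = 8, G+C = 3
Tm = 2(8) + 4(3) = 16 + 12 = 28°C

28°C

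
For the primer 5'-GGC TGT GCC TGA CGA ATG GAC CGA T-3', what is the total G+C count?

15

Counting bases: G=9, A=5, T=5, C=6
G+C = 9 + 6 = 15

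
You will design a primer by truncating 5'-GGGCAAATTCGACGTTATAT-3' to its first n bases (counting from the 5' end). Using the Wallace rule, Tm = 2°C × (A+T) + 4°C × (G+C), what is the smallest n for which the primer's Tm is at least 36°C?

n = 12

First 11 bases: GGGCAAATTCG → Tm = 34°C (< 36°C)
First 12 bases: GGGCAAATTCGA → Tm = 36°C (≥ 36°C)
Each additional base adds 2°C (A/T) or 4°C (G/C), so Tm is non-decreasing in n; n = 12 is the first length to reach 36°C.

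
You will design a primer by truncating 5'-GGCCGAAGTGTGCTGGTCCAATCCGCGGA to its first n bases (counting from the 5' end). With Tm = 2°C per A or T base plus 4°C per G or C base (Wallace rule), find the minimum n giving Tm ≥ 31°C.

First 9 bases: GGCCGAAGT → Tm = 30°C (< 31°C)
First 10 bases: GGCCGAAGTG → Tm = 34°C (≥ 31°C)
Since every base adds ≥2°C, Tm only increases with n, so the threshold is first crossed at n = 10.

n = 10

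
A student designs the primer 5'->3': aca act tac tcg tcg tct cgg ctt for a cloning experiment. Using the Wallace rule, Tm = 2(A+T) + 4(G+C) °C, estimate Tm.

Base counts: G=4, C=8, A=4, T=8
So N_AT = 12 and N_GC = 12.
Tm = 2×12 + 4×12 = 72°C

72°C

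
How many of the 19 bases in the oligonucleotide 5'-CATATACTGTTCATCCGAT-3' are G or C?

Scanning the sequence gives C=5, A=5, G=2, T=7.
Total G or C: 2 + 5 = 7

7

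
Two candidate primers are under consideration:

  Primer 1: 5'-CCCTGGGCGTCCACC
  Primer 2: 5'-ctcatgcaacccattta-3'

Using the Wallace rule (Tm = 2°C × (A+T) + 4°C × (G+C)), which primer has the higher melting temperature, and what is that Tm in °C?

Primer 1: A+T=3, G+C=12 → Tm = 2(3)+4(12) = 54°C
Primer 2: A+T=10, G+C=7 → Tm = 2(10)+4(7) = 48°C
54°C vs 48°C → primer 1 is higher.

Primer 1, 54°C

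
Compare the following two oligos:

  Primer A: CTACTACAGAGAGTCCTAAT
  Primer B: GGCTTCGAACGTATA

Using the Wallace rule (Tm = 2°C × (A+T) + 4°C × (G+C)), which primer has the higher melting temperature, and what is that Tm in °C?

Primer A, 56°C

Primer A: A+T=12, G+C=8 → Tm = 2(12)+4(8) = 56°C
Primer B: A+T=8, G+C=7 → Tm = 2(8)+4(7) = 44°C
56°C vs 44°C → primer A is higher.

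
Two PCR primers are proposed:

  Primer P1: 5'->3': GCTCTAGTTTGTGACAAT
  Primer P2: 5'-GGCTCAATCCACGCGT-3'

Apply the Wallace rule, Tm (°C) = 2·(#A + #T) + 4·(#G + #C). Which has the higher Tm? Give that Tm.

Primer P2, 52°C

Primer P1: A+T=11, G+C=7 → Tm = 2(11)+4(7) = 50°C
Primer P2: A+T=6, G+C=10 → Tm = 2(6)+4(10) = 52°C
50°C vs 52°C → primer P2 is higher.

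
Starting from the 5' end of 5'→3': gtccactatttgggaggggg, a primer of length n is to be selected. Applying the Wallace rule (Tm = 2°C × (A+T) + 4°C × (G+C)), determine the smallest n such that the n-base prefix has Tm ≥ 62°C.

n = 20

First 19 bases: GTCCACTATTTGGGAGGGG → Tm = 60°C (< 62°C)
First 20 bases: GTCCACTATTTGGGAGGGGG → Tm = 64°C (≥ 62°C)
Each additional base adds 2°C (A/T) or 4°C (G/C), so Tm is non-decreasing in n; n = 20 is the first length to reach 62°C.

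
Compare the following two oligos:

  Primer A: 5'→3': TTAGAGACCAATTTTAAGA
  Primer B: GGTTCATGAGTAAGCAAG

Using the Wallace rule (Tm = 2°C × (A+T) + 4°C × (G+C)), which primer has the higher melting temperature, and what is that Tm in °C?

Primer B, 52°C

Primer A: A+T=14, G+C=5 → Tm = 2(14)+4(5) = 48°C
Primer B: A+T=10, G+C=8 → Tm = 2(10)+4(8) = 52°C
48°C vs 52°C → primer B is higher.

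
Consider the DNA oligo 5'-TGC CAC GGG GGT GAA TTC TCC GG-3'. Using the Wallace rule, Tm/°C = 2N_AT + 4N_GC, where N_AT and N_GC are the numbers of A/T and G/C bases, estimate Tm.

Counting bases: A=3, T=5, C=6, G=9
A+T = 8, G+C = 15
Tm = 4·15 + 2·8 = 60 + 16 = 76°C

76°C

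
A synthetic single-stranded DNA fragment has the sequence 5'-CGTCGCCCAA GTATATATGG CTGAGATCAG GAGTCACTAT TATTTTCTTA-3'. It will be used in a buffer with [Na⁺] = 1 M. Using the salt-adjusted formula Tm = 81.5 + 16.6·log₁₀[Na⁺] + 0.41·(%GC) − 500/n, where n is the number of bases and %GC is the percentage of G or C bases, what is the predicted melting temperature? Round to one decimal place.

87.9°C

Length n = 50. T=17, G=10, C=10, A=13
G+C = 20, so %GC = 20/50 × 100 = 40%
Salt term: 16.6 × (0) = 0
GC term: 0.41 × 40 = 16.4; length term: −500/50 = −10
Tm = 81.5 + (0) + 16.4 − 10 = 87.9 → 87.9°C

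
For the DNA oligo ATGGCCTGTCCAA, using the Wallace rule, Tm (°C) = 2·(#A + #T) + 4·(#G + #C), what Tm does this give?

40°C

Base counts: T=3, A=3, G=3, C=4
A+T = 6, G+C = 7
Tm = 2×6 + 4×7 = 40°C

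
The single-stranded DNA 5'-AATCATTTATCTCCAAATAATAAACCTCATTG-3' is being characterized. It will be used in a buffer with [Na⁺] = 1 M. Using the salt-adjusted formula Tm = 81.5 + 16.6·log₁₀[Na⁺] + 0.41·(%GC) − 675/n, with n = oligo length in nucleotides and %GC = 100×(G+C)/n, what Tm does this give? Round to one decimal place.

Length n = 32. G=1, T=11, C=7, A=13
G+C = 8, so %GC = 8/32 × 100 = 25%
Salt term: 16.6 × (0) = 0
GC term: 0.41 × 25 = 10.25; length term: −675/32 = −21.094
Tm = 81.5 + (0) + 10.25 − 21.094 = 70.656 → 70.7°C

70.7°C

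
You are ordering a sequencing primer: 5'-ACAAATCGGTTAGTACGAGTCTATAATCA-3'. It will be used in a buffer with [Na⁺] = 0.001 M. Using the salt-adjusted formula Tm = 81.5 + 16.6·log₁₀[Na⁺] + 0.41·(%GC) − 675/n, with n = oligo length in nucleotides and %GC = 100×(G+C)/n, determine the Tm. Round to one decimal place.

22.6°C

Length n = 29. Scanning the sequence gives G=5, A=11, T=8, C=5.
G+C = 10, so %GC = 10/29 × 100 = 34.483%
Salt term: 16.6 × (-3) = -49.8
GC term: 0.41 × 34.483 = 14.138; length term: −675/29 = −23.276
Tm = 81.5 + (-49.8) + 14.138 − 23.276 = 22.562 → 22.6°C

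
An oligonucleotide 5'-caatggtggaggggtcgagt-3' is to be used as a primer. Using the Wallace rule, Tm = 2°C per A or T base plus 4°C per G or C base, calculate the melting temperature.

64°C

Counting bases: A=4, C=2, G=10, T=4
So N_AT = 8 and N_GC = 12.
Tm = 2×8 + 4×12 = 64°C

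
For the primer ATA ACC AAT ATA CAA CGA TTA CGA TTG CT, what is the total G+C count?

Scanning the sequence gives T=8, G=3, C=6, A=12.
Total G or C: 3 + 6 = 9

9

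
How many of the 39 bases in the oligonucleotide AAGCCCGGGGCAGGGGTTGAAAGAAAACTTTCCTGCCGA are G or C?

Base counts: A=11, G=13, T=6, C=9
Total G or C: 13 + 9 = 22

22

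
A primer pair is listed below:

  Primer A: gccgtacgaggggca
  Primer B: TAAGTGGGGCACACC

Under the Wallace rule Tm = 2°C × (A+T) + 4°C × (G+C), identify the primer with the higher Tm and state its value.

Primer A: A+T=4, G+C=11 → Tm = 2(4)+4(11) = 52°C
Primer B: A+T=6, G+C=9 → Tm = 2(6)+4(9) = 48°C
52°C vs 48°C → primer A is higher.

Primer A, 52°C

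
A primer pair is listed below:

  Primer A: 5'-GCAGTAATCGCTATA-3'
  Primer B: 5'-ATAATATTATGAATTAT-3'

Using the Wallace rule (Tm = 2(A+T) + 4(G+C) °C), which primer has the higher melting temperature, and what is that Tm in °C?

Primer A, 42°C

Primer A: A+T=9, G+C=6 → Tm = 2(9)+4(6) = 42°C
Primer B: A+T=16, G+C=1 → Tm = 2(16)+4(1) = 36°C
42°C vs 36°C → primer A is higher.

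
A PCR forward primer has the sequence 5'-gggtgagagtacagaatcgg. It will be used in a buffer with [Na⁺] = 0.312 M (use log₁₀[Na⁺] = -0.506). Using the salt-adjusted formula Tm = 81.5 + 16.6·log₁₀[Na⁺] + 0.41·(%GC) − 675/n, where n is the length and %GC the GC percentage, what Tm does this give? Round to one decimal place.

Length n = 20. Base counts: G=9, A=6, T=3, C=2
G+C = 11, so %GC = 11/20 × 100 = 55%
Salt term: 16.6 × (-0.506) = -8.4
GC term: 0.41 × 55 = 22.55; length term: −675/20 = −33.75
Tm = 81.5 + (-8.4) + 22.55 − 33.75 = 61.9 → 61.9°C

61.9°C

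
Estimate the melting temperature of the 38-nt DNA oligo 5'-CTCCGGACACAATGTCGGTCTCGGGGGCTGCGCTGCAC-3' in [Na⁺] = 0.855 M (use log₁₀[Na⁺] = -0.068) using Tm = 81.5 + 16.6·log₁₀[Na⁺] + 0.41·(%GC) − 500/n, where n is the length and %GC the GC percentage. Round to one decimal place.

Length n = 38. Scanning the sequence gives T=7, C=13, A=5, G=13.
G+C = 26, so %GC = 26/38 × 100 = 68.421%
Salt term: 16.6 × (-0.068) = -1.129
GC term: 0.41 × 68.421 = 28.053; length term: −500/38 = −13.158
Tm = 81.5 + (-1.129) + 28.053 − 13.158 = 95.266 → 95.3°C

95.3°C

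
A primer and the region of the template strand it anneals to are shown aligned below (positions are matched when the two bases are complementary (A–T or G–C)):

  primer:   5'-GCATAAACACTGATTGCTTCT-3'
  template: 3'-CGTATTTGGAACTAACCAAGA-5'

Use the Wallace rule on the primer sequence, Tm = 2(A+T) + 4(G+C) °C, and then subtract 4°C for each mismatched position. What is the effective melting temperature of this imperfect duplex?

46°C

Primer base counts: A=6, T=7, G=3, C=5 → A+T=13, G+C=8
Perfect-match Tm = 2(13) + 4(8) = 26 + 32 = 58°C
Mismatches (positions where the bases are not complementary): 3 (at positions 9, 10, 17)
Effective Tm = 58 − 3×4 = 58 − 12 = 46°C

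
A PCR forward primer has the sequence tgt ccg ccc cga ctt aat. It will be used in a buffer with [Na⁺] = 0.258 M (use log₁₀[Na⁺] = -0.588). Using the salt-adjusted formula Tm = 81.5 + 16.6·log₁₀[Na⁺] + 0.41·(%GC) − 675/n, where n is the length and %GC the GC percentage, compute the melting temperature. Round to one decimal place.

57.0°C

Length n = 18. Scanning the sequence gives A=3, T=5, C=7, G=3.
G+C = 10, so %GC = 10/18 × 100 = 55.556%
Salt term: 16.6 × (-0.588) = -9.761
GC term: 0.41 × 55.556 = 22.778; length term: −675/18 = −37.5
Tm = 81.5 + (-9.761) + 22.778 − 37.5 = 57.017 → 57.0°C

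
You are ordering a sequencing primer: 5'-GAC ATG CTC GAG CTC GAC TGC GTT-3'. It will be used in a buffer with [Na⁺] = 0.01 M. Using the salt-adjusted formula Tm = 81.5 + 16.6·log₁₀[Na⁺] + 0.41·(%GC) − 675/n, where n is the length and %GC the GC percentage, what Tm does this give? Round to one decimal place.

Length n = 24. Counting bases: G=7, C=7, A=4, T=6
G+C = 14, so %GC = 14/24 × 100 = 58.333%
Salt term: 16.6 × (-2) = -33.2
GC term: 0.41 × 58.333 = 23.917; length term: −675/24 = −28.125
Tm = 81.5 + (-33.2) + 23.917 − 28.125 = 44.092 → 44.1°C

44.1°C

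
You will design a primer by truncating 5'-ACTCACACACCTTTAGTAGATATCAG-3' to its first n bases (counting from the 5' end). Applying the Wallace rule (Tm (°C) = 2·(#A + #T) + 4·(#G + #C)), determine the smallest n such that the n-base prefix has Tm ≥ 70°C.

n = 26

First 25 bases: ACTCACACACCTTTAGTAGATATCA → Tm = 68°C (< 70°C)
First 26 bases: ACTCACACACCTTTAGTAGATATCAG → Tm = 72°C (≥ 70°C)
Since every base adds ≥2°C, Tm only increases with n, so the threshold is first crossed at n = 26.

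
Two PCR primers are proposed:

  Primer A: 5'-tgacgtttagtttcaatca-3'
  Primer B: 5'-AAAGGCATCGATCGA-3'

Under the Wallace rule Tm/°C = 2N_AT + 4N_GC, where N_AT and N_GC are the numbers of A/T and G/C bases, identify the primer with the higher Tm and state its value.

Primer A, 50°C

Primer A: A+T=13, G+C=6 → Tm = 2(13)+4(6) = 50°C
Primer B: A+T=8, G+C=7 → Tm = 2(8)+4(7) = 44°C
50°C vs 44°C → primer A is higher.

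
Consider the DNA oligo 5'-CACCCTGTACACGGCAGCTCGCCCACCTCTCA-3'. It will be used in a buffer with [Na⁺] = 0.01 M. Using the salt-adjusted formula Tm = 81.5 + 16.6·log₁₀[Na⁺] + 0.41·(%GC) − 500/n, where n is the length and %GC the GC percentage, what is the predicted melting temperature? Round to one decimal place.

59.6°C

Length n = 32. Base counts: G=5, C=16, T=5, A=6
G+C = 21, so %GC = 21/32 × 100 = 65.625%
Salt term: 16.6 × (-2) = -33.2
GC term: 0.41 × 65.625 = 26.906; length term: −500/32 = −15.625
Tm = 81.5 + (-33.2) + 26.906 − 15.625 = 59.581 → 59.6°C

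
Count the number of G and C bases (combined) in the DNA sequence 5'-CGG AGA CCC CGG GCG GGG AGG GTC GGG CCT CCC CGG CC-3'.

Counting bases: G=18, T=2, C=15, A=3
G+C = 18 + 15 = 33

33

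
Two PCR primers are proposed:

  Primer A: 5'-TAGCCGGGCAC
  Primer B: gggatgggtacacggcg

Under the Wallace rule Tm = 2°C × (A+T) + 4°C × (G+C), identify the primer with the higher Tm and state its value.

Primer B, 58°C

Primer A: A+T=3, G+C=8 → Tm = 2(3)+4(8) = 38°C
Primer B: A+T=5, G+C=12 → Tm = 2(5)+4(12) = 58°C
38°C vs 58°C → primer B is higher.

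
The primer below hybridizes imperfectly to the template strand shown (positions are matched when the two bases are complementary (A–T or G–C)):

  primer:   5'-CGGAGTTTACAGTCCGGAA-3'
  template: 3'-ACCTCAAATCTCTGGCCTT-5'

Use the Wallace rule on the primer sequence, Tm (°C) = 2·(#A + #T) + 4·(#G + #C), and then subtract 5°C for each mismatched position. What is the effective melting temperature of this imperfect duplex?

Primer base counts: A=5, T=4, G=6, C=4 → A+T=9, G+C=10
Perfect-match Tm = 2(9) + 4(10) = 18 + 40 = 58°C
Mismatches (positions where the bases are not complementary): 3 (at positions 1, 10, 13)
Effective Tm = 58 − 3×5 = 58 − 15 = 43°C

43°C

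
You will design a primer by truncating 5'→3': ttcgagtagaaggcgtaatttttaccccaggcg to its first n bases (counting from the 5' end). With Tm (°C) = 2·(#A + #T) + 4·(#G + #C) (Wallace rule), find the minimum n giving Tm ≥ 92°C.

First 31 bases: TTCGAGTAGAAGGCGTAATTTTTACCCCAGG → Tm = 90°C (< 92°C)
First 32 bases: TTCGAGTAGAAGGCGTAATTTTTACCCCAGGC → Tm = 94°C (≥ 92°C)
Each additional base adds 2°C (A/T) or 4°C (G/C), so Tm is non-decreasing in n; n = 32 is the first length to reach 92°C.

n = 32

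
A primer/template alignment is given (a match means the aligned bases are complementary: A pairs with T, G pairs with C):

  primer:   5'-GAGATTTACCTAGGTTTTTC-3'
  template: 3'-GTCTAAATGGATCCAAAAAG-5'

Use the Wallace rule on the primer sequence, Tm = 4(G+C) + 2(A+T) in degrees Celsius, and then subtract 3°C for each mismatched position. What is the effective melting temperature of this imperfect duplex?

51°C

Primer base counts: A=4, T=9, G=4, C=3 → A+T=13, G+C=7
Perfect-match Tm = 2(13) + 4(7) = 26 + 28 = 54°C
Mismatches (positions where the bases are not complementary): 1 (at position 1)
Effective Tm = 54 − 1×3 = 54 − 3 = 51°C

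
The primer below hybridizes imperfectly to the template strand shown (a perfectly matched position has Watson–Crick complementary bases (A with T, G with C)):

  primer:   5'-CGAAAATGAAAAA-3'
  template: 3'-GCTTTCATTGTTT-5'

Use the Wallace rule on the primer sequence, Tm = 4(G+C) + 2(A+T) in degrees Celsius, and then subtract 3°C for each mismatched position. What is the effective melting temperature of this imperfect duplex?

23°C

Primer base counts: A=9, T=1, G=2, C=1 → A+T=10, G+C=3
Perfect-match Tm = 2(10) + 4(3) = 20 + 12 = 32°C
Mismatches (positions where the bases are not complementary): 3 (at positions 6, 8, 10)
Effective Tm = 32 − 3×3 = 32 − 9 = 23°C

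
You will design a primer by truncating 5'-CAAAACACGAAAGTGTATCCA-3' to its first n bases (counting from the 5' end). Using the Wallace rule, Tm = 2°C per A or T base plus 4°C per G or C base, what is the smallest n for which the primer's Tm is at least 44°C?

n = 16

First 15 bases: CAAAACACGAAAGTG → Tm = 42°C (< 44°C)
First 16 bases: CAAAACACGAAAGTGT → Tm = 44°C (≥ 44°C)
Since every base adds ≥2°C, Tm only increases with n, so the threshold is first crossed at n = 16.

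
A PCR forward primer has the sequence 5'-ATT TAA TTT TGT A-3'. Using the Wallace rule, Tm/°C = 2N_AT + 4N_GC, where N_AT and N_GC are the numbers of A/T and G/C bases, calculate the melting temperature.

G=1, T=8, C=0, A=4
So N_AT = 12 and N_GC = 1.
Tm = 2×12 + 4×1 = 28°C

28°C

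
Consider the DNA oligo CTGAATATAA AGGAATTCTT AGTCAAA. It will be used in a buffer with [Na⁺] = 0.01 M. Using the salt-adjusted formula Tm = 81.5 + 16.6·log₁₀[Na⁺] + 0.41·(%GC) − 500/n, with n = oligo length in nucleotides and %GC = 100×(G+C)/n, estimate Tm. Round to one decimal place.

Length n = 27. Scanning the sequence gives G=4, T=8, C=3, A=12.
G+C = 7, so %GC = 7/27 × 100 = 25.926%
Salt term: 16.6 × (-2) = -33.2
GC term: 0.41 × 25.926 = 10.63; length term: −500/27 = −18.519
Tm = 81.5 + (-33.2) + 10.63 − 18.519 = 40.411 → 40.4°C

40.4°C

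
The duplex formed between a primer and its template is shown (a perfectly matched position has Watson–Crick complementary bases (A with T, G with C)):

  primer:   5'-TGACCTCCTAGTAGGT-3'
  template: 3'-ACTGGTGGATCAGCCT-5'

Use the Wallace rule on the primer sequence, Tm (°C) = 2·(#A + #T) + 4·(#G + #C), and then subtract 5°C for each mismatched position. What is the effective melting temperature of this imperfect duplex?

Primer base counts: A=3, T=5, G=4, C=4 → A+T=8, G+C=8
Perfect-match Tm = 2(8) + 4(8) = 16 + 32 = 48°C
Mismatches (positions where the bases are not complementary): 3 (at positions 6, 13, 16)
Effective Tm = 48 − 3×5 = 48 − 15 = 33°C

33°C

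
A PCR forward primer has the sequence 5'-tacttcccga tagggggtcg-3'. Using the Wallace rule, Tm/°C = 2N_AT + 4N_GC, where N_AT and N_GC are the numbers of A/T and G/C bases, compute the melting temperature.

64°C

Base counts: C=5, T=5, A=3, G=7
A+T = 8, G+C = 12
Tm = 2×8 + 4×12 = 64°C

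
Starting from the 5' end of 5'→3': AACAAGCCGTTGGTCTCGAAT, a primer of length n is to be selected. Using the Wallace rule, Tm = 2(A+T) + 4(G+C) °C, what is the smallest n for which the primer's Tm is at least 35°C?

First 11 bases: AACAAGCCGTT → Tm = 32°C (< 35°C)
First 12 bases: AACAAGCCGTTG → Tm = 36°C (≥ 35°C)
Since every base adds ≥2°C, Tm only increases with n, so the threshold is first crossed at n = 12.

n = 12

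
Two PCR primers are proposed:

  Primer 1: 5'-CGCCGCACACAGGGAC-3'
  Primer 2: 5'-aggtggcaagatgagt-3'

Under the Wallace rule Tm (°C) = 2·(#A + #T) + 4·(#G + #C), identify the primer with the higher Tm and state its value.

Primer 1: A+T=4, G+C=12 → Tm = 2(4)+4(12) = 56°C
Primer 2: A+T=8, G+C=8 → Tm = 2(8)+4(8) = 48°C
56°C vs 48°C → primer 1 is higher.

Primer 1, 56°C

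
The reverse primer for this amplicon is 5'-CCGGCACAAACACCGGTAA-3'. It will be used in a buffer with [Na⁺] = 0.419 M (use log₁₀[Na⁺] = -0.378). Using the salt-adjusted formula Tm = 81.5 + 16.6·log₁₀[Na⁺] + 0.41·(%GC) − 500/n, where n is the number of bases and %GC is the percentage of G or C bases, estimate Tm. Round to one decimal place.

Length n = 19. Scanning the sequence gives T=1, G=4, A=7, C=7.
G+C = 11, so %GC = 11/19 × 100 = 57.895%
Salt term: 16.6 × (-0.378) = -6.275
GC term: 0.41 × 57.895 = 23.737; length term: −500/19 = −26.316
Tm = 81.5 + (-6.275) + 23.737 − 26.316 = 72.646 → 72.6°C

72.6°C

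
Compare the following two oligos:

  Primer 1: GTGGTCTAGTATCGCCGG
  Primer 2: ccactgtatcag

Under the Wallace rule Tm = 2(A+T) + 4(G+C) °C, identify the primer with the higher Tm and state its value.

Primer 1: A+T=7, G+C=11 → Tm = 2(7)+4(11) = 58°C
Primer 2: A+T=6, G+C=6 → Tm = 2(6)+4(6) = 36°C
58°C vs 36°C → primer 1 is higher.

Primer 1, 58°C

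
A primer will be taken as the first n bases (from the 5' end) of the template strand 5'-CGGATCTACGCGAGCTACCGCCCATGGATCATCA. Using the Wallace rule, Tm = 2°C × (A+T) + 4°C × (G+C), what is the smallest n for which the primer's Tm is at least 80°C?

n = 24

First 23 bases: CGGATCTACGCGAGCTACCGCCC → Tm = 78°C (< 80°C)
First 24 bases: CGGATCTACGCGAGCTACCGCCCA → Tm = 80°C (≥ 80°C)
Each additional base adds 2°C (A/T) or 4°C (G/C), so Tm is non-decreasing in n; n = 24 is the first length to reach 80°C.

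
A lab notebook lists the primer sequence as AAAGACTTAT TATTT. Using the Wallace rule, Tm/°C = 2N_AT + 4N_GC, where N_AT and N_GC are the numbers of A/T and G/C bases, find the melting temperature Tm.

Base counts: G=1, C=1, T=7, A=6
A+T = 13, G+C = 2
Tm = 2×13 + 4×2 = 34°C

34°C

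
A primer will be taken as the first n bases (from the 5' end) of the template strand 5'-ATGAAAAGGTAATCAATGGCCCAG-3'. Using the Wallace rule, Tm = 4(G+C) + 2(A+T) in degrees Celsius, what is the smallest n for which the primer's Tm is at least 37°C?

n = 15

First 14 bases: ATGAAAAGGTAATC → Tm = 36°C (< 37°C)
First 15 bases: ATGAAAAGGTAATCA → Tm = 38°C (≥ 37°C)
Since every base adds ≥2°C, Tm only increases with n, so the threshold is first crossed at n = 15.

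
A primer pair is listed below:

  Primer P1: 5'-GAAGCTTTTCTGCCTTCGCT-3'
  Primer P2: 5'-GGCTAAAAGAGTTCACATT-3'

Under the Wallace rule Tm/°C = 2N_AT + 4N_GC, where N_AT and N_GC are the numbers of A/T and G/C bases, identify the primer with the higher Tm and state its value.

Primer P1, 60°C

Primer P1: A+T=10, G+C=10 → Tm = 2(10)+4(10) = 60°C
Primer P2: A+T=12, G+C=7 → Tm = 2(12)+4(7) = 52°C
60°C vs 52°C → primer P1 is higher.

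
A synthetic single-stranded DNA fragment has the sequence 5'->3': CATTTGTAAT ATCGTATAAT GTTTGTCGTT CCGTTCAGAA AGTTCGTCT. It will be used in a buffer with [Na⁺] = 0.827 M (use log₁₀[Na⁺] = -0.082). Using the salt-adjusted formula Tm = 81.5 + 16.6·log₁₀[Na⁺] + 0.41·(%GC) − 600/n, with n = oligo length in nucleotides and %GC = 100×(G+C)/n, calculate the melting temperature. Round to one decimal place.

Length n = 49. Scanning the sequence gives A=11, T=21, G=9, C=8.
G+C = 17, so %GC = 17/49 × 100 = 34.694%
Salt term: 16.6 × (-0.082) = -1.361
GC term: 0.41 × 34.694 = 14.225; length term: −600/49 = −12.245
Tm = 81.5 + (-1.361) + 14.225 − 12.245 = 82.119 → 82.1°C

82.1°C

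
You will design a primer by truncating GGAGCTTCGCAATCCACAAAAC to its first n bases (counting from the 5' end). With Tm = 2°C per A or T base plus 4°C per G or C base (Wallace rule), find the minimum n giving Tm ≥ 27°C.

First 8 bases: GGAGCTTC → Tm = 26°C (< 27°C)
First 9 bases: GGAGCTTCG → Tm = 30°C (≥ 27°C)
Each additional base adds 2°C (A/T) or 4°C (G/C), so Tm is non-decreasing in n; n = 9 is the first length to reach 27°C.

n = 9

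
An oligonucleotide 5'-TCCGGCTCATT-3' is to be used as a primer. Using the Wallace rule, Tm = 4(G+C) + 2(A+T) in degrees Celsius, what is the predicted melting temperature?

34°C

C=4, G=2, A=1, T=4
So N_AT = 5 and N_GC = 6.
Tm = 4·6 + 2·5 = 24 + 10 = 34°C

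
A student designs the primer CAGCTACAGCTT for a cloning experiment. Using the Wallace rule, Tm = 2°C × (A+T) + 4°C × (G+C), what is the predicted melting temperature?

36°C

Base counts: C=4, T=3, G=2, A=3
A+T = 6, G+C = 6
Tm = 2×6 + 4×6 = 36°C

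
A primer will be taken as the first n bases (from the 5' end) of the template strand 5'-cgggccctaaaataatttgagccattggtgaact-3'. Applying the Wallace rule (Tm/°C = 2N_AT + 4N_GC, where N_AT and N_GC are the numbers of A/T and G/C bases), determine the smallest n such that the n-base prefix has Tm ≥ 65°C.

First 22 bases: CGGGCCCTAAAATAATTTGAGC → Tm = 64°C (< 65°C)
First 23 bases: CGGGCCCTAAAATAATTTGAGCC → Tm = 68°C (≥ 65°C)
Each additional base adds 2°C (A/T) or 4°C (G/C), so Tm is non-decreasing in n; n = 23 is the first length to reach 65°C.

n = 23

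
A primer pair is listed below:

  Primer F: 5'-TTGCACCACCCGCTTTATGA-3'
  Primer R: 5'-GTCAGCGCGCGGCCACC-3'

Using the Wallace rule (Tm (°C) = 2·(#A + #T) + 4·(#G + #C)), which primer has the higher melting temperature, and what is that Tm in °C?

Primer F: A+T=10, G+C=10 → Tm = 2(10)+4(10) = 60°C
Primer R: A+T=3, G+C=14 → Tm = 2(3)+4(14) = 62°C
60°C vs 62°C → primer R is higher.

Primer R, 62°C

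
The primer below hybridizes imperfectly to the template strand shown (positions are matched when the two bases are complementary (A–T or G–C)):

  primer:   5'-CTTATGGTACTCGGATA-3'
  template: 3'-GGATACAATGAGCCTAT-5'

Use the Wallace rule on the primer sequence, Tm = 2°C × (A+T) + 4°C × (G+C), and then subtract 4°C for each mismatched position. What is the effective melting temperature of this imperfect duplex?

40°C

Primer base counts: A=4, T=6, G=4, C=3 → A+T=10, G+C=7
Perfect-match Tm = 2(10) + 4(7) = 20 + 28 = 48°C
Mismatches (positions where the bases are not complementary): 2 (at positions 2, 7)
Effective Tm = 48 − 2×4 = 48 − 8 = 40°C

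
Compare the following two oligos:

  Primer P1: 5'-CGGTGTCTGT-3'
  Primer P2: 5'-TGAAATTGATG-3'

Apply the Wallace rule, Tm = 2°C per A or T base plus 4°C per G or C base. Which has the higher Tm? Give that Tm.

Primer P1: A+T=4, G+C=6 → Tm = 2(4)+4(6) = 32°C
Primer P2: A+T=8, G+C=3 → Tm = 2(8)+4(3) = 28°C
32°C vs 28°C → primer P1 is higher.

Primer P1, 32°C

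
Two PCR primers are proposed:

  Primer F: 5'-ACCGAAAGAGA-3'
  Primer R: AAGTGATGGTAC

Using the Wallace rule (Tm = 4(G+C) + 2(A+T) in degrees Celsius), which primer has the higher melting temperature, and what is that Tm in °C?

Primer F: A+T=6, G+C=5 → Tm = 2(6)+4(5) = 32°C
Primer R: A+T=7, G+C=5 → Tm = 2(7)+4(5) = 34°C
32°C vs 34°C → primer R is higher.

Primer R, 34°C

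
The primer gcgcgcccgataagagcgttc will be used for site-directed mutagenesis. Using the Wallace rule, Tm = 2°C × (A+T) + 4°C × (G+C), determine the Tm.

Scanning the sequence gives T=3, C=7, A=4, G=7.
So N_AT = 7 and N_GC = 14.
Tm = 2(7) + 4(14) = 14 + 56 = 70°C

70°C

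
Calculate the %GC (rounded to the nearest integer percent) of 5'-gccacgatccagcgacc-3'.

71%

C=8, A=4, T=1, G=4
G+C = 4 + 8 = 12 out of 17 bases
%GC = 12/17 × 100 = 70.59% ≈ 71%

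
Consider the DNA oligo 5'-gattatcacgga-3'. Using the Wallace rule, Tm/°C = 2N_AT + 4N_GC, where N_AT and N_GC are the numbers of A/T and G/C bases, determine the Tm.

34°C

Counting bases: A=4, G=3, T=3, C=2
AT pairs contribute 7, GC pairs contribute 5.
Tm = 2(7) + 4(5) = 14 + 20 = 34°C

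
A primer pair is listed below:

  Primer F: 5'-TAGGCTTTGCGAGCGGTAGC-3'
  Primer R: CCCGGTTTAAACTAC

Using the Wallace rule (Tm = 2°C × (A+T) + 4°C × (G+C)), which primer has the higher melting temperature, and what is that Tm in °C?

Primer F, 64°C

Primer F: A+T=8, G+C=12 → Tm = 2(8)+4(12) = 64°C
Primer R: A+T=8, G+C=7 → Tm = 2(8)+4(7) = 44°C
64°C vs 44°C → primer F is higher.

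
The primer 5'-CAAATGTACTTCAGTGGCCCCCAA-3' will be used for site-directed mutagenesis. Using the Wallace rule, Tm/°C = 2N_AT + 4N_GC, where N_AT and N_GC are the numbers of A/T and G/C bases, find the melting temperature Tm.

72°C

C=8, T=5, A=7, G=4
AT pairs contribute 12, GC pairs contribute 12.
Tm = 4·12 + 2·12 = 48 + 24 = 72°C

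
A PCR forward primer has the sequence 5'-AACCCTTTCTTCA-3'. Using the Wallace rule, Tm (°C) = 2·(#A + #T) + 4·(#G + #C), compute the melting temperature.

Scanning the sequence gives G=0, C=5, T=5, A=3.
So N_AT = 8 and N_GC = 5.
Tm = 4·5 + 2·8 = 20 + 16 = 36°C

36°C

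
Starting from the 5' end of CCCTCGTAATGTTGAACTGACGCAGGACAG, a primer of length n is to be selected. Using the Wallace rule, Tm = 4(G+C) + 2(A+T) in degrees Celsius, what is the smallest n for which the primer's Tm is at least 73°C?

First 24 bases: CCCTCGTAATGTTGAACTGACGCA → Tm = 72°C (< 73°C)
First 25 bases: CCCTCGTAATGTTGAACTGACGCAG → Tm = 76°C (≥ 73°C)
Each additional base adds 2°C (A/T) or 4°C (G/C), so Tm is non-decreasing in n; n = 25 is the first length to reach 73°C.

n = 25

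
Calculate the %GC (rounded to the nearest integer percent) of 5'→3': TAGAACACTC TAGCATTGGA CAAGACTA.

39%

G=5, C=6, T=6, A=11
G+C = 5 + 6 = 11 out of 28 bases
%GC = 11/28 × 100 = 39.29% ≈ 39%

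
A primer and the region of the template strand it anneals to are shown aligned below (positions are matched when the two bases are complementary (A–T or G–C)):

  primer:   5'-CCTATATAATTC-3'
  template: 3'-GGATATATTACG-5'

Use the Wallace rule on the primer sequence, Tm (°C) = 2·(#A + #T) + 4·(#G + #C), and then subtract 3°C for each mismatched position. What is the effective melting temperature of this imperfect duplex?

Primer base counts: A=4, T=5, G=0, C=3 → A+T=9, G+C=3
Perfect-match Tm = 2(9) + 4(3) = 18 + 12 = 30°C
Mismatches (positions where the bases are not complementary): 1 (at position 11)
Effective Tm = 30 − 1×3 = 30 − 3 = 27°C

27°C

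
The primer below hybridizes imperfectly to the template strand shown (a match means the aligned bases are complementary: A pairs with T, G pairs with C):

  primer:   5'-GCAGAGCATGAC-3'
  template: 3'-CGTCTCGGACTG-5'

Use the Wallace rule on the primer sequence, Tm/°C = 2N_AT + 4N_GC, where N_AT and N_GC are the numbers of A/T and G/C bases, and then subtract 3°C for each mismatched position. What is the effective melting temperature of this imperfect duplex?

35°C

Primer base counts: A=4, T=1, G=4, C=3 → A+T=5, G+C=7
Perfect-match Tm = 2(5) + 4(7) = 10 + 28 = 38°C
Mismatches (positions where the bases are not complementary): 1 (at position 8)
Effective Tm = 38 − 1×3 = 38 − 3 = 35°C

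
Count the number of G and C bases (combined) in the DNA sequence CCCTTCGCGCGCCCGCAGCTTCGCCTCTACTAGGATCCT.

26

Scanning the sequence gives A=4, G=8, C=18, T=9.
Total G or C: 8 + 18 = 26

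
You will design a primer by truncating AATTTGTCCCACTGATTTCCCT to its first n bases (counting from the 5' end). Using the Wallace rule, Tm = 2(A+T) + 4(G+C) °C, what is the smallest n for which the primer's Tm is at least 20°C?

First 7 bases: AATTTGT → Tm = 16°C (< 20°C)
First 8 bases: AATTTGTC → Tm = 20°C (≥ 20°C)
Each additional base adds 2°C (A/T) or 4°C (G/C), so Tm is non-decreasing in n; n = 8 is the first length to reach 20°C.

n = 8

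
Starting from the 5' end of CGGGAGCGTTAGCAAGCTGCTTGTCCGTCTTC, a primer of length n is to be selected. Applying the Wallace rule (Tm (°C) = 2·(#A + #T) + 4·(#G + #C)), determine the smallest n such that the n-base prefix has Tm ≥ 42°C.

n = 13

First 12 bases: CGGGAGCGTTAG → Tm = 40°C (< 42°C)
First 13 bases: CGGGAGCGTTAGC → Tm = 44°C (≥ 42°C)
Each additional base adds 2°C (A/T) or 4°C (G/C), so Tm is non-decreasing in n; n = 13 is the first length to reach 42°C.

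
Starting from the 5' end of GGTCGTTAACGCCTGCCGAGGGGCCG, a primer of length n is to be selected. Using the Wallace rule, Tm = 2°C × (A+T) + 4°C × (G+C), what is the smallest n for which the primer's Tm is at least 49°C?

First 15 bases: GGTCGTTAACGCCTG → Tm = 48°C (< 49°C)
First 16 bases: GGTCGTTAACGCCTGC → Tm = 52°C (≥ 49°C)
Since every base adds ≥2°C, Tm only increases with n, so the threshold is first crossed at n = 16.

n = 16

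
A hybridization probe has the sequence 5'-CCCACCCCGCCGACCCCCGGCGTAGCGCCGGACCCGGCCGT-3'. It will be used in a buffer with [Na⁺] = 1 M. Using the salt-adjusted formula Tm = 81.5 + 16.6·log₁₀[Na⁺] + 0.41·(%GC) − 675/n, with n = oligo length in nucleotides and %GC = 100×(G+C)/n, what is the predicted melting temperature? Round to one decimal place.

Length n = 41. A=4, G=12, C=23, T=2
G+C = 35, so %GC = 35/41 × 100 = 85.366%
Salt term: 16.6 × (0) = 0
GC term: 0.41 × 85.366 = 35; length term: −675/41 = −16.463
Tm = 81.5 + (0) + 35 − 16.463 = 100.037 → 100.0°C

100.0°C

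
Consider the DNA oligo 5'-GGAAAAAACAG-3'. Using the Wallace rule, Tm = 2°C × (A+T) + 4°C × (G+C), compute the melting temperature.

30°C

T=0, G=3, C=1, A=7
So N_AT = 7 and N_GC = 4.
Tm = 4·4 + 2·7 = 16 + 14 = 30°C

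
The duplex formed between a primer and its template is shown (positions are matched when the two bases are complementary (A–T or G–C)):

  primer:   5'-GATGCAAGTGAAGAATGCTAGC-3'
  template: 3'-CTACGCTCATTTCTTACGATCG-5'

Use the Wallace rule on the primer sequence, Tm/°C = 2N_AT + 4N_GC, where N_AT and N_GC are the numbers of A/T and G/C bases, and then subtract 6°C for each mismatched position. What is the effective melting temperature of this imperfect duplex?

52°C

Primer base counts: A=8, T=4, G=7, C=3 → A+T=12, G+C=10
Perfect-match Tm = 2(12) + 4(10) = 24 + 40 = 64°C
Mismatches (positions where the bases are not complementary): 2 (at positions 6, 10)
Effective Tm = 64 − 2×6 = 64 − 12 = 52°C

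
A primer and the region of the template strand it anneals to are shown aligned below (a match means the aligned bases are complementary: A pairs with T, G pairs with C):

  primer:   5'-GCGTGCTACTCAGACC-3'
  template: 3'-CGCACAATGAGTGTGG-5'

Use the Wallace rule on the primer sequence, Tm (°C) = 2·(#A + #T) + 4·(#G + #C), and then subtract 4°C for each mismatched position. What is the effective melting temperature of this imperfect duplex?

Primer base counts: A=3, T=3, G=4, C=6 → A+T=6, G+C=10
Perfect-match Tm = 2(6) + 4(10) = 12 + 40 = 52°C
Mismatches (positions where the bases are not complementary): 2 (at positions 6, 13)
Effective Tm = 52 − 2×4 = 52 − 8 = 44°C

44°C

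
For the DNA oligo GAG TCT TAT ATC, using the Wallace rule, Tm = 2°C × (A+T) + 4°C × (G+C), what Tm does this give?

32°C

G=2, T=5, C=2, A=3
So N_AT = 8 and N_GC = 4.
Tm = 2×8 + 4×4 = 32°C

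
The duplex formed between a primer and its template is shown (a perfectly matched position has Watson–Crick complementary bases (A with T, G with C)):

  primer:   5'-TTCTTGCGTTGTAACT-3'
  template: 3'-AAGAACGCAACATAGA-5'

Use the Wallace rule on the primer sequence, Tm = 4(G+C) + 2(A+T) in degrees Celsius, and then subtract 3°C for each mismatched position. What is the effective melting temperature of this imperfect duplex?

Primer base counts: A=2, T=8, G=3, C=3 → A+T=10, G+C=6
Perfect-match Tm = 2(10) + 4(6) = 20 + 24 = 44°C
Mismatches (positions where the bases are not complementary): 1 (at position 14)
Effective Tm = 44 − 1×3 = 44 − 3 = 41°C

41°C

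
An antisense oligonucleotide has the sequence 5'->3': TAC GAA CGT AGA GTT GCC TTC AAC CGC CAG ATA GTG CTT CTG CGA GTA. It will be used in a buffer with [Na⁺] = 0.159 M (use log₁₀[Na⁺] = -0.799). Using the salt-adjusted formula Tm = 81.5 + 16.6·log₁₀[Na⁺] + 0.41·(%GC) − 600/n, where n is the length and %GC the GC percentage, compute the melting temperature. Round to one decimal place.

Length n = 48. Base counts: C=12, G=12, T=12, A=12
G+C = 24, so %GC = 24/48 × 100 = 50%
Salt term: 16.6 × (-0.799) = -13.263
GC term: 0.41 × 50 = 20.5; length term: −600/48 = −12.5
Tm = 81.5 + (-13.263) + 20.5 − 12.5 = 76.237 → 76.2°C

76.2°C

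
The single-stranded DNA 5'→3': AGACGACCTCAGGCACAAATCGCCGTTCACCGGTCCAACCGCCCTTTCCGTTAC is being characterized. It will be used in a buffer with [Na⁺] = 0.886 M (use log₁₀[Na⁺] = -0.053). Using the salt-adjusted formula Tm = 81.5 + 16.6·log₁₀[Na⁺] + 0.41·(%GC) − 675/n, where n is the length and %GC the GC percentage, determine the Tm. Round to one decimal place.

92.4°C

Length n = 54. C=22, G=10, A=12, T=10
G+C = 32, so %GC = 32/54 × 100 = 59.259%
Salt term: 16.6 × (-0.053) = -0.88
GC term: 0.41 × 59.259 = 24.296; length term: −675/54 = −12.5
Tm = 81.5 + (-0.88) + 24.296 − 12.5 = 92.416 → 92.4°C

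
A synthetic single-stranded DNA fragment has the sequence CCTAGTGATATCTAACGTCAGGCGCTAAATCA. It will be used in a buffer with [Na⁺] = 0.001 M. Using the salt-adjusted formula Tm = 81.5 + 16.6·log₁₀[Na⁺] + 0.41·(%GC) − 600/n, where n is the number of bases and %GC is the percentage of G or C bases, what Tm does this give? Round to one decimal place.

30.9°C

Length n = 32. Scanning the sequence gives G=6, A=10, C=8, T=8.
G+C = 14, so %GC = 14/32 × 100 = 43.75%
Salt term: 16.6 × (-3) = -49.8
GC term: 0.41 × 43.75 = 17.938; length term: −600/32 = −18.75
Tm = 81.5 + (-49.8) + 17.938 − 18.75 = 30.888 → 30.9°C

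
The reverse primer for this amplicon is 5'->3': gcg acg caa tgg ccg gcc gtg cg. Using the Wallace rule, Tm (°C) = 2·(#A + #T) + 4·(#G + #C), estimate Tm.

82°C

Base counts: C=8, T=2, A=3, G=10
AT pairs contribute 5, GC pairs contribute 18.
Tm = 2×5 + 4×18 = 82°C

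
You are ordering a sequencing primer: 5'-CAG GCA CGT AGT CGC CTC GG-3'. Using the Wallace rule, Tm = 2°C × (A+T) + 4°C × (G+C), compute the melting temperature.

68°C

Scanning the sequence gives T=3, A=3, C=7, G=7.
So N_AT = 6 and N_GC = 14.
Tm = 4·14 + 2·6 = 56 + 12 = 68°C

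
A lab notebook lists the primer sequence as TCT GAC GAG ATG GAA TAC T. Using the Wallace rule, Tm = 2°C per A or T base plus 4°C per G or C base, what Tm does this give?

Base counts: G=5, T=5, C=3, A=6
AT pairs contribute 11, GC pairs contribute 8.
Tm = 4·8 + 2·11 = 32 + 22 = 54°C

54°C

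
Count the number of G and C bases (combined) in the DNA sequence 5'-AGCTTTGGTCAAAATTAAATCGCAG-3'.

9

Scanning the sequence gives A=9, G=5, C=4, T=7.
Total G or C: 5 + 4 = 9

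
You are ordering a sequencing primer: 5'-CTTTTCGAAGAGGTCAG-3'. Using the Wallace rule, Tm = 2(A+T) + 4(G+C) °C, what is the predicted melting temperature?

Base counts: A=4, G=5, T=5, C=3
So N_AT = 9 and N_GC = 8.
Tm = 2×9 + 4×8 = 50°C

50°C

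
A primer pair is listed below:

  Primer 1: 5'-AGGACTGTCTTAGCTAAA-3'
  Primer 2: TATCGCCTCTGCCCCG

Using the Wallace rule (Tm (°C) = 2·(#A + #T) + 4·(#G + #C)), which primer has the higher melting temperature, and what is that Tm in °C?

Primer 1: A+T=11, G+C=7 → Tm = 2(11)+4(7) = 50°C
Primer 2: A+T=5, G+C=11 → Tm = 2(5)+4(11) = 54°C
50°C vs 54°C → primer 2 is higher.

Primer 2, 54°C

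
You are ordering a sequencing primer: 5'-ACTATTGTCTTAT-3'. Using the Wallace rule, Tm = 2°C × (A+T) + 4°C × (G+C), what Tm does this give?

32°C

Counting bases: C=2, A=3, T=7, G=1
So N_AT = 10 and N_GC = 3.
Tm = 4·3 + 2·10 = 12 + 20 = 32°C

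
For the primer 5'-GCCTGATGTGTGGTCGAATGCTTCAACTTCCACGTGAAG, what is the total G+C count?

20

C=9, G=11, T=11, A=8
G+C = 11 + 9 = 20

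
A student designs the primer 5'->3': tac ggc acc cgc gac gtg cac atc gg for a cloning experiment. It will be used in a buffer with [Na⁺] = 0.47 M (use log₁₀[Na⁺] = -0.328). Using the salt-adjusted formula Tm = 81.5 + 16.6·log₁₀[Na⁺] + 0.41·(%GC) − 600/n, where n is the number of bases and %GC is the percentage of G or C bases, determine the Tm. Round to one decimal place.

81.4°C

Length n = 26. T=3, G=8, A=5, C=10
G+C = 18, so %GC = 18/26 × 100 = 69.231%
Salt term: 16.6 × (-0.328) = -5.445
GC term: 0.41 × 69.231 = 28.385; length term: −600/26 = −23.077
Tm = 81.5 + (-5.445) + 28.385 − 23.077 = 81.363 → 81.4°C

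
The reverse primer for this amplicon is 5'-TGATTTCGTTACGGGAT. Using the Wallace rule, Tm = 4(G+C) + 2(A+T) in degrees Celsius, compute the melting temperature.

48°C

Base counts: G=5, C=2, A=3, T=7
AT pairs contribute 10, GC pairs contribute 7.
Tm = 4·7 + 2·10 = 28 + 20 = 48°C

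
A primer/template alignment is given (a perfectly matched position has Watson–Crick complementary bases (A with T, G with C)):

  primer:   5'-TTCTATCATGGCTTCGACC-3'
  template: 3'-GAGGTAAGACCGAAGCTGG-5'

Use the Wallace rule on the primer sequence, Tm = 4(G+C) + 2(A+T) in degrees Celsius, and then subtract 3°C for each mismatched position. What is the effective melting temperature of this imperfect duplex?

Primer base counts: A=3, T=7, G=3, C=6 → A+T=10, G+C=9
Perfect-match Tm = 2(10) + 4(9) = 20 + 36 = 56°C
Mismatches (positions where the bases are not complementary): 4 (at positions 1, 4, 7, 8)
Effective Tm = 56 − 4×3 = 56 − 12 = 44°C

44°C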